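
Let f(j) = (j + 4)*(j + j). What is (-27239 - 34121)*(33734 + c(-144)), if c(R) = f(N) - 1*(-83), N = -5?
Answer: -2075624720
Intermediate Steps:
f(j) = 2*j*(4 + j) (f(j) = (4 + j)*(2*j) = 2*j*(4 + j))
c(R) = 93 (c(R) = 2*(-5)*(4 - 5) - 1*(-83) = 2*(-5)*(-1) + 83 = 10 + 83 = 93)
(-27239 - 34121)*(33734 + c(-144)) = (-27239 - 34121)*(33734 + 93) = -61360*33827 = -2075624720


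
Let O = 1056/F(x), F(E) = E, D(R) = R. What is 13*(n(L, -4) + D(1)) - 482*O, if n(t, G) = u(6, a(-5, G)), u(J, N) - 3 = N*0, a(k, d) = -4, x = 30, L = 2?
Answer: -84572/5 ≈ -16914.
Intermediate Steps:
u(J, N) = 3 (u(J, N) = 3 + N*0 = 3 + 0 = 3)
n(t, G) = 3
O = 176/5 (O = 1056/30 = 1056*(1/30) = 176/5 ≈ 35.200)
13*(n(L, -4) + D(1)) - 482*O = 13*(3 + 1) - 482*176/5 = 13*4 - 84832/5 = 52 - 84832/5 = -84572/5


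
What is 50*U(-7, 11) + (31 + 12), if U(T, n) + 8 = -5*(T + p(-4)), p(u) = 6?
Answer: -107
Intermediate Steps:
U(T, n) = -38 - 5*T (U(T, n) = -8 - 5*(T + 6) = -8 - 5*(6 + T) = -8 + (-30 - 5*T) = -38 - 5*T)
50*U(-7, 11) + (31 + 12) = 50*(-38 - 5*(-7)) + (31 + 12) = 50*(-38 + 35) + 43 = 50*(-3) + 43 = -150 + 43 = -107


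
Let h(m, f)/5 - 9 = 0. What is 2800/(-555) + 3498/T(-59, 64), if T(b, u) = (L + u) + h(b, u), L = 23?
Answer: 4763/222 ≈ 21.455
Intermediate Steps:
h(m, f) = 45 (h(m, f) = 45 + 5*0 = 45 + 0 = 45)
T(b, u) = 68 + u (T(b, u) = (23 + u) + 45 = 68 + u)
2800/(-555) + 3498/T(-59, 64) = 2800/(-555) + 3498/(68 + 64) = 2800*(-1/555) + 3498/132 = -560/111 + 3498*(1/132) = -560/111 + 53/2 = 4763/222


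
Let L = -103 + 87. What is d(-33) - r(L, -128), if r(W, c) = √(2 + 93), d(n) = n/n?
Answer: 1 - √95 ≈ -8.7468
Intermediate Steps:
L = -16
d(n) = 1
r(W, c) = √95
d(-33) - r(L, -128) = 1 - √95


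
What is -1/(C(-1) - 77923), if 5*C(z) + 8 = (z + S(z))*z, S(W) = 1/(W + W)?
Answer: 10/779243 ≈ 1.2833e-5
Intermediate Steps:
S(W) = 1/(2*W)
C(z) = -8/5 + z*(z + 1/(2*z))/5 (C(z) = -8/5 + ((z + 1/(2*z))*z)/5 = -8/5 + (z*(z + 1/(2*z)))/5 = -8/5 + z*(z + 1/(2*z))/5)
-1/(C(-1) - 77923) = -1/((-3/2 + (1/5)*(-1)**2) - 77923) = -1/((-3/2 + (1/5)*1) - 77923) = -1/((-3/2 + 1/5) - 77923) = -1/(-13/10 - 77923) = -1/(-779243/10) = -1*(-10/779243) = 10/779243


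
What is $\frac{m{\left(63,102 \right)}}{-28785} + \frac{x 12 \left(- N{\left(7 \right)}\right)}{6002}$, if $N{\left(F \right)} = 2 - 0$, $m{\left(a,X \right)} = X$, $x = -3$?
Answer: $\frac{243386}{28794595} \approx 0.0084525$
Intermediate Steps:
$N{\left(F \right)} = 2$ ($N{\left(F \right)} = 2 + 0 = 2$)
$\frac{m{\left(63,102 \right)}}{-28785} + \frac{x 12 \left(- N{\left(7 \right)}\right)}{6002} = \frac{102}{-28785} + \frac{\left(-3\right) 12 \left(\left(-1\right) 2\right)}{6002} = 102 \left(- \frac{1}{28785}\right) + \left(-36\right) \left(-2\right) \frac{1}{6002} = - \frac{34}{9595} + 72 \cdot \frac{1}{6002} = - \frac{34}{9595} + \frac{36}{3001} = \frac{243386}{28794595}$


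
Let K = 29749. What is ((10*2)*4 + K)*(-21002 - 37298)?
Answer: -1739030700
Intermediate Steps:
((10*2)*4 + K)*(-21002 - 37298) = ((10*2)*4 + 29749)*(-21002 - 37298) = (20*4 + 29749)*(-58300) = (80 + 29749)*(-58300) = 29829*(-58300) = -1739030700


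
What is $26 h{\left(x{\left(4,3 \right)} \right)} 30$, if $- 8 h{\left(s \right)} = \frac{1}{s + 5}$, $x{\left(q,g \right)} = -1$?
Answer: $- \frac{195}{8} \approx -24.375$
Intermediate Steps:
$h{\left(s \right)} = - \frac{1}{8 \left(5 + s\right)}$ ($h{\left(s \right)} = - \frac{1}{8 \left(s + 5\right)} = - \frac{1}{8 \left(5 + s\right)}$)
$26 h{\left(x{\left(4,3 \right)} \right)} 30 = 26 \left(- \frac{1}{40 + 8 \left(-1\right)}\right) 30 = 26 \left(- \frac{1}{40 - 8}\right) 30 = 26 \left(- \frac{1}{32}\right) 30 = \left(- \frac{13}{16}\right) 30 = - \frac{195}{8}$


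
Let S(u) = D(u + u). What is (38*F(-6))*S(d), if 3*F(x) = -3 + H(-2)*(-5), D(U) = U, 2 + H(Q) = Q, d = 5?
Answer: 6460/3 ≈ 2153.3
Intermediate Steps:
H(Q) = -2 + Q
S(u) = 2*u (S(u) = u + u = 2*u)
F(x) = 17/3 (F(x) = (-3 + (-2 - 2)*(-5))/3 = (-3 - 4*(-5))/3 = (-3 + 20)/3 = (⅓)*17 = 17/3)
(38*F(-6))*S(d) = (38*(17/3))*(2*5) = (646/3)*10 = 6460/3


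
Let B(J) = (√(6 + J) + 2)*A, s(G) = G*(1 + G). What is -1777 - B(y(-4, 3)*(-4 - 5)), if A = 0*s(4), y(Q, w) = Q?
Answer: -1777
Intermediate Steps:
A = 0 (A = 0*(4*(1 + 4)) = 0*(4*5) = 0*20 = 0)
B(J) = 0 (B(J) = (√(6 + J) + 2)*0 = (2 + √(6 + J))*0 = 0)
-1777 - B(y(-4, 3)*(-4 - 5)) = -1777 - 1*0 = -1777 + 0 = -1777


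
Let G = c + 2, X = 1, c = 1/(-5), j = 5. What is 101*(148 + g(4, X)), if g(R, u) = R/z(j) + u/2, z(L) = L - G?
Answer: 60499/4 ≈ 15125.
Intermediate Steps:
c = -⅕ (c = 1*(-⅕) = -⅕ ≈ -0.20000)
G = 9/5 (G = -⅕ + 2 = 9/5 ≈ 1.8000)
z(L) = -9/5 + L (z(L) = L - 1*9/5 = L - 9/5 = -9/5 + L)
g(R, u) = u/2 + 5*R/16 (g(R, u) = R/(-9/5 + 5) + u/2 = R/(16/5) + u*(½) = R*(5/16) + u/2 = 5*R/16 + u/2 = u/2 + 5*R/16)
101*(148 + g(4, X)) = 101*(148 + ((½)*1 + (5/16)*4)) = 101*(148 + (½ + 5/4)) = 101*(148 + 7/4) = 101*(599/4) = 60499/4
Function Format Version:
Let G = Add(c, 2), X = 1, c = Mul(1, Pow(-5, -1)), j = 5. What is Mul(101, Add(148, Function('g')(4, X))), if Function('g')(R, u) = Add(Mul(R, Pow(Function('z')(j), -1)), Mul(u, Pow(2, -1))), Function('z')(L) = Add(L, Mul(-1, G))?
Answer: Rational(60499, 4) ≈ 15125.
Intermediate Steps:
c = Rational(-1, 5) (c = Mul(1, Rational(-1, 5)) = Rational(-1, 5) ≈ -0.20000)
G = Rational(9, 5) (G = Add(Rational(-1, 5), 2) = Rational(9, 5) ≈ 1.8000)
Function('z')(L) = Add(Rational(-9, 5), L) (Function('z')(L) = Add(L, Mul(-1, Rational(9, 5))) = Add(L, Rational(-9, 5)) = Add(Rational(-9, 5), L))
Function('g')(R, u) = Add(Mul(Rational(1, 2), u), Mul(Rational(5, 16), R)) (Function('g')(R, u) = Add(Mul(R, Pow(Add(Rational(-9, 5), 5), -1)), Mul(u, Pow(2, -1))) = Add(Mul(R, Pow(Rational(16, 5), -1)), Mul(u, Rational(1, 2))) = Add(Mul(R, Rational(5, 16)), Mul(Rational(1, 2), u)) = Add(Mul(Rational(5, 16), R), Mul(Rational(1, 2), u)) = Add(Mul(Rational(1, 2), u), Mul(Rational(5, 16), R)))
Mul(101, Add(148, Function('g')(4, X))) = Mul(101, Add(148, Add(Mul(Rational(1, 2), 1), Mul(Rational(5, 16), 4)))) = Mul(101, Add(148, Add(Rational(1, 2), Rational(5, 4)))) = Mul(101, Add(148, Rational(7, 4))) = Mul(101, Rational(599, 4)) = Rational(60499, 4)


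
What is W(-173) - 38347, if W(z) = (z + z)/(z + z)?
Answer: -38346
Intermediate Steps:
W(z) = 1 (W(z) = (2*z)/((2*z)) = (2*z)*(1/(2*z)) = 1)
W(-173) - 38347 = 1 - 38347 = -38346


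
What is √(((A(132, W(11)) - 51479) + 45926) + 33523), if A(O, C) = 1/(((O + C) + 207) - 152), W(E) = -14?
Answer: √837114303/173 ≈ 167.24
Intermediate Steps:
A(O, C) = 1/(55 + C + O) (A(O, C) = 1/(((C + O) + 207) - 152) = 1/((207 + C + O) - 152) = 1/(55 + C + O))
√(((A(132, W(11)) - 51479) + 45926) + 33523) = √(((1/(55 - 14 + 132) - 51479) + 45926) + 33523) = √(((1/173 - 51479) + 45926) + 33523) = √((-8905866/173 + 45926) + 33523) = √(-960668/173 + 33523) = √(4838811/173) = √837114303/173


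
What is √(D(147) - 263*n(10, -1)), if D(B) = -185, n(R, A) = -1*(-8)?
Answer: I*√2289 ≈ 47.844*I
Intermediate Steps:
n(R, A) = 8
√(D(147) - 263*n(10, -1)) = √(-185 - 263*8) = √(-185 - 2104) = √(-2289) = I*√2289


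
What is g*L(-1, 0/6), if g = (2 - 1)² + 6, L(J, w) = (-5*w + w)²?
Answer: 0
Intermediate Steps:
L(J, w) = 16*w² (L(J, w) = (-4*w)² = 16*w²)
g = 7 (g = 1² + 6 = 1 + 6 = 7)
g*L(-1, 0/6) = 7*(16*(0/6)²) = 7*(16*(0*(⅙))²) = 7*(16*0²) = 7*(16*0) = 7*0 = 0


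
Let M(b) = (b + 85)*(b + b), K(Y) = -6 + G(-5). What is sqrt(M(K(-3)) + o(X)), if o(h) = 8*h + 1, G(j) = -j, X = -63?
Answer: I*sqrt(671) ≈ 25.904*I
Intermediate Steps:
K(Y) = -1 (K(Y) = -6 - 1*(-5) = -6 + 5 = -1)
o(h) = 1 + 8*h
M(b) = 2*b*(85 + b) (M(b) = (85 + b)*(2*b) = 2*b*(85 + b))
sqrt(M(K(-3)) + o(X)) = sqrt(2*(-1)*(85 - 1) + (1 + 8*(-63))) = sqrt(2*(-1)*84 + (1 - 504)) = sqrt(-168 - 503) = sqrt(-671) = I*sqrt(671)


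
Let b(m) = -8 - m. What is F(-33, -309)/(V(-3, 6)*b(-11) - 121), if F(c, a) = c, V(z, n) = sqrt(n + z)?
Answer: 3993/14614 + 99*sqrt(3)/14614 ≈ 0.28496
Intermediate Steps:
F(-33, -309)/(V(-3, 6)*b(-11) - 121) = -33/(sqrt(6 - 3)*(-8 - 1*(-11)) - 121) = -33/(sqrt(3)*(-8 + 11) - 121) = -33/(sqrt(3)*3 - 121) = -33/(3*sqrt(3) - 121) = -33/(-121 + 3*sqrt(3))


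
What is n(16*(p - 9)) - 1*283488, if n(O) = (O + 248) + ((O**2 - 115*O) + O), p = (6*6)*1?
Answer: -145432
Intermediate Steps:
p = 36 (p = 36*1 = 36)
n(O) = 248 + O**2 - 113*O (n(O) = (248 + O) + (O**2 - 114*O) = 248 + O**2 - 113*O)
n(16*(p - 9)) - 1*283488 = (248 + (16*(36 - 9))**2 - 1808*(36 - 9)) - 1*283488 = (248 + (16*27)**2 - 1808*27) - 283488 = (248 + 432**2 - 113*432) - 283488 = (248 + 186624 - 48816) - 283488 = 138056 - 283488 = -145432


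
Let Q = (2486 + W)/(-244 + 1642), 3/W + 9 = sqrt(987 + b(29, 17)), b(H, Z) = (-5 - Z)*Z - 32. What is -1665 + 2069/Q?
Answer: -1549828308801/3090232235 - 8677386*sqrt(581)/3090232235 ≈ -501.59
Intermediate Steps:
b(H, Z) = -32 + Z*(-5 - Z) (b(H, Z) = Z*(-5 - Z) - 32 = -32 + Z*(-5 - Z))
W = 3/(-9 + sqrt(581)) (W = 3/(-9 + sqrt(987 + (-32 - 1*17**2 - 5*17))) = 3/(-9 + sqrt(987 + (-32 - 1*289 - 85))) = 3/(-9 + sqrt(987 + (-32 - 289 - 85))) = 3/(-9 + sqrt(987 - 406)) = 3/(-9 + sqrt(581)) ≈ 0.19862)
Q = 1243027/699000 + sqrt(581)/233000 (Q = (2486 + (27/500 + 3*sqrt(581)/500))/(-244 + 1642) = (1243027/500 + 3*sqrt(581)/500)/1398 = (1243027/500 + 3*sqrt(581)/500)*(1/1398) = 1243027/699000 + sqrt(581)/233000 ≈ 1.7784)
-1665 + 2069/Q = -1665 + 2069/(1243027/699000 + sqrt(581)/233000)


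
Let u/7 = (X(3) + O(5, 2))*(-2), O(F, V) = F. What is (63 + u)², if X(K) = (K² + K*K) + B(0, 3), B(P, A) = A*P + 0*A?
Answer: 67081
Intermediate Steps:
B(P, A) = A*P (B(P, A) = A*P + 0 = A*P)
X(K) = 2*K² (X(K) = (K² + K*K) + 3*0 = (K² + K²) + 0 = 2*K² + 0 = 2*K²)
u = -322 (u = 7*((2*3² + 5)*(-2)) = 7*((2*9 + 5)*(-2)) = 7*((18 + 5)*(-2)) = 7*(23*(-2)) = 7*(-46) = -322)
(63 + u)² = (63 - 322)² = (-259)² = 67081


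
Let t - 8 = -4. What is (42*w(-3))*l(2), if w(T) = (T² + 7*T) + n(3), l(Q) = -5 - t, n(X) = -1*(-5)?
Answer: 2646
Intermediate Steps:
t = 4 (t = 8 - 4 = 4)
n(X) = 5
l(Q) = -9 (l(Q) = -5 - 1*4 = -5 - 4 = -9)
w(T) = 5 + T² + 7*T (w(T) = (T² + 7*T) + 5 = 5 + T² + 7*T)
(42*w(-3))*l(2) = (42*(5 + (-3)² + 7*(-3)))*(-9) = (42*(5 + 9 - 21))*(-9) = (42*(-7))*(-9) = -294*(-9) = 2646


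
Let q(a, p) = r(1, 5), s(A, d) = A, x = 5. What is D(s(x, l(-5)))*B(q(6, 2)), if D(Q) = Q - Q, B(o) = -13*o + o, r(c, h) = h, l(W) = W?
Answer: 0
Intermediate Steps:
q(a, p) = 5
B(o) = -12*o
D(Q) = 0
D(s(x, l(-5)))*B(q(6, 2)) = 0*(-12*5) = 0*(-60) = 0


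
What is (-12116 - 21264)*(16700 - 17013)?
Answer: 10447940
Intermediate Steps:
(-12116 - 21264)*(16700 - 17013) = -33380*(-313) = 10447940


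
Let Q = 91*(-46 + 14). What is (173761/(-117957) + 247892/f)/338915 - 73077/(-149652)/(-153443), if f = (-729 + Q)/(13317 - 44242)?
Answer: 329597924840607286933583/53054746639103076972060 ≈ 6.2124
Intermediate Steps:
Q = -2912 (Q = 91*(-32) = -2912)
f = 3641/30925 (f = (-729 - 2912)/(13317 - 44242) = -3641/(-30925) = -3641*(-1/30925) = 3641/30925 ≈ 0.11774)
(173761/(-117957) + 247892/f)/338915 - 73077/(-149652)/(-153443) = (173761/(-117957) + 247892/(3641/30925))/338915 - 73077/(-149652)/(-153443) = (173761*(-1/117957) + 247892*(30925/3641))*(1/338915) - 73077*(-1/149652)*(-1/153443) = (-24823/16851 + 7666060100/3641)*(1/338915) + (24359/49884)*(-1/153443) = (129180688364557/61354491)*(1/338915) - 24359/7654350612 = 129180688364557/20793957317265 - 24359/7654350612 = 329597924840607286933583/53054746639103076972060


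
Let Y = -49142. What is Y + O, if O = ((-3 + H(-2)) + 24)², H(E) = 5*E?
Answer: -49021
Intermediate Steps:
O = 121 (O = ((-3 + 5*(-2)) + 24)² = ((-3 - 10) + 24)² = (-13 + 24)² = 11² = 121)
Y + O = -49142 + 121 = -49021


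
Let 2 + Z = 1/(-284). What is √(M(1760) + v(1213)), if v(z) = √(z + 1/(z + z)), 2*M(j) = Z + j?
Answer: √(104314885823858 + 146753592*√793231646)/344492 ≈ 30.230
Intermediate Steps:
Z = -569/284 (Z = -2 + 1/(-284) = -2 - 1/284 = -569/284 ≈ -2.0035)
M(j) = -569/568 + j/2 (M(j) = (-569/284 + j)/2 = -569/568 + j/2)
v(z) = √(z + 1/(2*z))
√(M(1760) + v(1213)) = √((-569/568 + (½)*1760) + √(2/1213 + 4*1213)/2) = √((-569/568 + 880) + √(2*(1/1213) + 4852)/2) = √(499271/568 + √(2/1213 + 4852)/2) = √(499271/568 + √(5885478/1213)/2) = √(499271/568 + (3*√793231646/1213)/2) = √(499271/568 + 3*√793231646/2426)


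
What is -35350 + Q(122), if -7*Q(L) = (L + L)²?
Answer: -306986/7 ≈ -43855.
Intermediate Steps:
Q(L) = -4*L²/7 (Q(L) = -(L + L)²/7 = -4*L²/7)
-35350 + Q(122) = -35350 - 4/7*122² = -35350 - 4/7*14884 = -35350 - 59536/7 = -306986/7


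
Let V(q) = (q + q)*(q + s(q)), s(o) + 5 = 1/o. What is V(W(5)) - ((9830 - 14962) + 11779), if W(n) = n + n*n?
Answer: -5145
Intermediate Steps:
s(o) = -5 + 1/o
W(n) = n + n**2
V(q) = 2*q*(-5 + q + 1/q) (V(q) = (q + q)*(q + (-5 + 1/q)) = (2*q)*(-5 + q + 1/q) = 2*q*(-5 + q + 1/q))
V(W(5)) - ((9830 - 14962) + 11779) = (2 + 2*(5*(1 + 5))*(-5 + 5*(1 + 5))) - ((9830 - 14962) + 11779) = (2 + 2*(5*6)*(-5 + 5*6)) - (-5132 + 11779) = (2 + 2*30*(-5 + 30)) - 1*6647 = (2 + 2*30*25) - 6647 = (2 + 1500) - 6647 = 1502 - 6647 = -5145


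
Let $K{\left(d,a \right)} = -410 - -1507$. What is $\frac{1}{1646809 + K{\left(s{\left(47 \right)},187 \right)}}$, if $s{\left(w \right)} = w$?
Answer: $\frac{1}{1647906} \approx 6.0683 \cdot 10^{-7}$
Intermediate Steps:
$K{\left(d,a \right)} = 1097$ ($K{\left(d,a \right)} = -410 + 1507 = 1097$)
$\frac{1}{1646809 + K{\left(s{\left(47 \right)},187 \right)}} = \frac{1}{1646809 + 1097} = \frac{1}{1647906}$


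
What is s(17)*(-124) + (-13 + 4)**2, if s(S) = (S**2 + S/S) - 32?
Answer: -31911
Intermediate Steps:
s(S) = -31 + S**2 (s(S) = (S**2 + 1) - 32 = (1 + S**2) - 32 = -31 + S**2)
s(17)*(-124) + (-13 + 4)**2 = (-31 + 17**2)*(-124) + (-13 + 4)**2 = (-31 + 289)*(-124) + (-9)**2 = 258*(-124) + 81 = -31992 + 81 = -31911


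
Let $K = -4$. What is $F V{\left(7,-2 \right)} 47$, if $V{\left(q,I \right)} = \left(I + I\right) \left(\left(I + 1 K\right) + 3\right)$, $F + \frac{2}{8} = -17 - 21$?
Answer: $-21573$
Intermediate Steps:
$F = - \frac{153}{4}$ ($F = - \frac{1}{4} - 38 = - \frac{153}{4} \approx -38.25$)
$V{\left(q,I \right)} = 2 I \left(-1 + I\right)$ ($V{\left(q,I \right)} = \left(I + I\right) \left(\left(I + 1 \left(-4\right)\right) + 3\right) = 2 I \left(\left(I - 4\right) + 3\right) = 2 I \left(\left(-4 + I\right) + 3\right) = 2 I \left(-1 + I\right)$)
$F V{\left(7,-2 \right)} 47 = - \frac{153 \cdot 2 \left(-2\right) \left(-1 - 2\right)}{4} \cdot 47 = - \frac{153 \cdot 2 \left(-2\right) \left(-3\right)}{4} \cdot 47 = \left(- \frac{153}{4}\right) 12 \cdot 47 = \left(-459\right) 47 = -21573$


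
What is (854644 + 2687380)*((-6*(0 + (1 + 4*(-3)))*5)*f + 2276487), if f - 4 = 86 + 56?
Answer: 8234026306008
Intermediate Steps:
f = 146 (f = 4 + (86 + 56) = 4 + 142 = 146)
(854644 + 2687380)*((-6*(0 + (1 + 4*(-3)))*5)*f + 2276487) = (854644 + 2687380)*(-6*(0 + (1 + 4*(-3)))*5*146 + 2276487) = 3542024*(-6*(0 + (1 - 12))*5*146 + 2276487) = 3542024*(-6*(0 - 11)*5*146 + 2276487) = 3542024*(-(-66)*5*146 + 2276487) = 3542024*(-6*(-55)*146 + 2276487) = 3542024*(330*146 + 2276487) = 3542024*(48180 + 2276487) = 3542024*2324667 = 8234026306008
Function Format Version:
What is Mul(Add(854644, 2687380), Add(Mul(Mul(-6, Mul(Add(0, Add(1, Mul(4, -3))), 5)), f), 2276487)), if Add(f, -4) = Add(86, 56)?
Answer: 8234026306008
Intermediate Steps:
f = 146 (f = Add(4, Add(86, 56)) = Add(4, 142) = 146)
Mul(Add(854644, 2687380), Add(Mul(Mul(-6, Mul(Add(0, Add(1, Mul(4, -3))), 5)), f), 2276487)) = Mul(Add(854644, 2687380), Add(Mul(Mul(-6, Mul(Add(0, Add(1, Mul(4, -3))), 5)), 146), 2276487)) = Mul(3542024, Add(Mul(Mul(-6, Mul(Add(0, Add(1, -12)), 5)), 146), 2276487)) = Mul(3542024, Add(Mul(Mul(-6, Mul(Add(0, -11), 5)), 146), 2276487)) = Mul(3542024, Add(Mul(Mul(-6, Mul(-11, 5)), 146), 2276487)) = Mul(3542024, Add(Mul(Mul(-6, -55), 146), 2276487)) = Mul(3542024, Add(Mul(330, 146), 2276487)) = Mul(3542024, Add(48180, 2276487)) = Mul(3542024, 2324667) = 8234026306008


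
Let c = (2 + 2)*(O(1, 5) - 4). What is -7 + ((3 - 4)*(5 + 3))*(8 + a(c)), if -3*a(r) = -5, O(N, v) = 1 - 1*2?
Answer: -253/3 ≈ -84.333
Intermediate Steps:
O(N, v) = -1 (O(N, v) = 1 - 2 = -1)
c = -20 (c = (2 + 2)*(-1 - 4) = 4*(-5) = -20)
a(r) = 5/3 (a(r) = -1/3*(-5) = 5/3)
-7 + ((3 - 4)*(5 + 3))*(8 + a(c)) = -7 + ((3 - 4)*(5 + 3))*(8 + 5/3) = -7 - 1*8*(29/3) = -7 - 8*29/3 = -7 - 232/3 = -253/3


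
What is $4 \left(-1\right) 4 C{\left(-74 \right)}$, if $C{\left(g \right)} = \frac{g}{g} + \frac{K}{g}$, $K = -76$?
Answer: $- \frac{1200}{37} \approx -32.432$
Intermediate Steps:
$C{\left(g \right)} = 1 - \frac{76}{g}$ ($C{\left(g \right)} = \frac{g}{g} - \frac{76}{g} = 1 - \frac{76}{g}$)
$4 \left(-1\right) 4 C{\left(-74 \right)} = 4 \left(-1\right) 4 \frac{-76 - 74}{-74} = \left(-4\right) 4 \left(\left(- \frac{1}{74}\right) \left(-150\right)\right) = \left(-16\right) \frac{75}{37} = - \frac{1200}{37}$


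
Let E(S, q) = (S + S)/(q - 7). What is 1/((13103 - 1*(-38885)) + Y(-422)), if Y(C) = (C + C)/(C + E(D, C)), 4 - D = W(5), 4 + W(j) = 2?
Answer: 30175/1568798246 ≈ 1.9234e-5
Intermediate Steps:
W(j) = -2 (W(j) = -4 + 2 = -2)
D = 6 (D = 4 - 1*(-2) = 4 + 2 = 6)
E(S, q) = 2*S/(-7 + q) (E(S, q) = (2*S)/(-7 + q) = 2*S/(-7 + q))
Y(C) = 2*C/(C + 12/(-7 + C)) (Y(C) = (C + C)/(C + 2*6/(-7 + C)) = (2*C)/(C + 12/(-7 + C)) = 2*C/(C + 12/(-7 + C)))
1/((13103 - 1*(-38885)) + Y(-422)) = 1/((13103 - 1*(-38885)) + 2*(-422)*(-7 - 422)/(12 - 422*(-7 - 422))) = 1/((13103 + 38885) + 2*(-422)*(-429)/(12 - 422*(-429))) = 1/(51988 + 2*(-422)*(-429)/(12 + 181038)) = 1/(51988 + 2*(-422)*(-429)/181050) = 1/(51988 + 2*(-422)*(1/181050)*(-429)) = 1/(51988 + 60346/30175) = 1/(1568798246/30175) = 30175/1568798246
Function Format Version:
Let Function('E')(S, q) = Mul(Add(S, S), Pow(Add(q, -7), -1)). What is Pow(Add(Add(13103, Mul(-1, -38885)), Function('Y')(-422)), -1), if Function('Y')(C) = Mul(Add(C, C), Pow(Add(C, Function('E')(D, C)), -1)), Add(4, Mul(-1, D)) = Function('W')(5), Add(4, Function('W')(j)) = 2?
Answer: Rational(30175, 1568798246) ≈ 1.9234e-5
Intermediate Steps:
Function('W')(j) = -2 (Function('W')(j) = Add(-4, 2) = -2)
D = 6 (D = Add(4, Mul(-1, -2)) = Add(4, 2) = 6)
Function('E')(S, q) = Mul(2, S, Pow(Add(-7, q), -1)) (Function('E')(S, q) = Mul(Mul(2, S), Pow(Add(-7, q), -1)) = Mul(2, S, Pow(Add(-7, q), -1)))
Function('Y')(C) = Mul(2, C, Pow(Add(C, Mul(12, Pow(Add(-7, C), -1))), -1)) (Function('Y')(C) = Mul(Add(C, C), Pow(Add(C, Mul(2, 6, Pow(Add(-7, C), -1))), -1)) = Mul(Mul(2, C), Pow(Add(C, Mul(12, Pow(Add(-7, C), -1))), -1)) = Mul(2, C, Pow(Add(C, Mul(12, Pow(Add(-7, C), -1))), -1)))
Pow(Add(Add(13103, Mul(-1, -38885)), Function('Y')(-422)), -1) = Pow(Add(Add(13103, Mul(-1, -38885)), Mul(2, -422, Pow(Add(12, Mul(-422, Add(-7, -422))), -1), Add(-7, -422))), -1) = Pow(Add(Add(13103, 38885), Mul(2, -422, Pow(Add(12, Mul(-422, -429)), -1), -429)), -1) = Pow(Add(51988, Mul(2, -422, Pow(Add(12, 181038), -1), -429)), -1) = Pow(Add(51988, Mul(2, -422, Pow(181050, -1), -429)), -1) = Pow(Add(51988, Mul(2, -422, Rational(1, 181050), -429)), -1) = Pow(Add(51988, Rational(60346, 30175)), -1) = Pow(Rational(1568798246, 30175), -1) = Rational(30175, 1568798246)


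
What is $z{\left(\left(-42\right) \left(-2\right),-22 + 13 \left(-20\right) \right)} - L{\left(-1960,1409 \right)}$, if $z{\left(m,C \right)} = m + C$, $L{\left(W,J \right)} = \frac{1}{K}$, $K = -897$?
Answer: $- \frac{177605}{897} \approx -198.0$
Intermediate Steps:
$L{\left(W,J \right)} = - \frac{1}{897}$ ($L{\left(W,J \right)} = \frac{1}{-897} = - \frac{1}{897}$)
$z{\left(m,C \right)} = C + m$
$z{\left(\left(-42\right) \left(-2\right),-22 + 13 \left(-20\right) \right)} - L{\left(-1960,1409 \right)} = \left(\left(-22 + 13 \left(-20\right)\right) - -84\right) - - \frac{1}{897} = \left(\left(-22 - 260\right) + 84\right) + \frac{1}{897} = \left(-282 + 84\right) + \frac{1}{897} = -198 + \frac{1}{897} = - \frac{177605}{897}$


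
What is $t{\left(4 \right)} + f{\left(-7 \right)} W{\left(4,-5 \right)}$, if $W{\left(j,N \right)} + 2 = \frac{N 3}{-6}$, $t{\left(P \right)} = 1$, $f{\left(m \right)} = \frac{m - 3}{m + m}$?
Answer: $\frac{19}{14} \approx 1.3571$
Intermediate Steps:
$f{\left(m \right)} = \frac{-3 + m}{2 m}$
$W{\left(j,N \right)} = -2 - \frac{N}{2}$ ($W{\left(j,N \right)} = -2 + \frac{N 3}{-6} = -2 + 3 N \left(- \frac{1}{6}\right) = -2 - \frac{N}{2}$)
$t{\left(4 \right)} + f{\left(-7 \right)} W{\left(4,-5 \right)} = 1 + \frac{-3 - 7}{2 \left(-7\right)} \left(-2 - - \frac{5}{2}\right) = 1 + \frac{1}{2} \left(- \frac{1}{7}\right) \left(-10\right) \left(-2 + \frac{5}{2}\right) = 1 + \frac{5}{7} \cdot \frac{1}{2} = 1 + \frac{5}{14} = \frac{19}{14}$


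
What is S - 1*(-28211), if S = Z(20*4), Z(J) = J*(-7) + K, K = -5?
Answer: 27646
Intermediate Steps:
Z(J) = -5 - 7*J (Z(J) = J*(-7) - 5 = -7*J - 5 = -5 - 7*J)
S = -565 (S = -5 - 140*4 = -5 - 7*80 = -5 - 560 = -565)
S - 1*(-28211) = -565 - 1*(-28211) = -565 + 28211 = 27646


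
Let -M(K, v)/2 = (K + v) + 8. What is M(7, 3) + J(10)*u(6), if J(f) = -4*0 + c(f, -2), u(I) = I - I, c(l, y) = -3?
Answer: -36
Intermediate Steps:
u(I) = 0
J(f) = -3 (J(f) = -4*0 - 3 = 0 - 3 = -3)
M(K, v) = -16 - 2*K - 2*v (M(K, v) = -2*((K + v) + 8) = -2*(8 + K + v) = -16 - 2*K - 2*v)
M(7, 3) + J(10)*u(6) = (-16 - 2*7 - 2*3) - 3*0 = (-16 - 14 - 6) + 0 = -36 + 0 = -36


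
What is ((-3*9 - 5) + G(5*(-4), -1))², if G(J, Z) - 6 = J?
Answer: 2116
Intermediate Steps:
G(J, Z) = 6 + J
((-3*9 - 5) + G(5*(-4), -1))² = ((-3*9 - 5) + (6 + 5*(-4)))² = ((-27 - 5) + (6 - 20))² = (-32 - 14)² = (-46)² = 2116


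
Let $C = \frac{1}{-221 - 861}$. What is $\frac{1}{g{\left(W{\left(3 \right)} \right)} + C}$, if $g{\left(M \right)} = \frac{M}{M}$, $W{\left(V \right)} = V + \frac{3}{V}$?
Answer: $\frac{1082}{1081} \approx 1.0009$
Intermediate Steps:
$C = - \frac{1}{1082}$ ($C = \frac{1}{-1082} = - \frac{1}{1082} \approx -0.00092421$)
$g{\left(M \right)} = 1$
$\frac{1}{g{\left(W{\left(3 \right)} \right)} + C} = \frac{1}{1 - \frac{1}{1082}} = \frac{1}{\frac{1081}{1082}} = \frac{1082}{1081}$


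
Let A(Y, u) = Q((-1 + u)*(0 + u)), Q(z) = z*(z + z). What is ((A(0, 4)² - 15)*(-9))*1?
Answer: -746361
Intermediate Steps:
Q(z) = 2*z² (Q(z) = z*(2*z) = 2*z²)
A(Y, u) = 2*u²*(-1 + u)² (A(Y, u) = 2*((-1 + u)*(0 + u))² = 2*((-1 + u)*u)² = 2*(u*(-1 + u))² = 2*(u²*(-1 + u)²) = 2*u²*(-1 + u)²)
((A(0, 4)² - 15)*(-9))*1 = (((2*4²*(-1 + 4)²)² - 15)*(-9))*1 = (((2*16*3²)² - 15)*(-9))*1 = (((2*16*9)² - 15)*(-9))*1 = ((288² - 15)*(-9))*1 = ((82944 - 15)*(-9))*1 = (82929*(-9))*1 = -746361*1 = -746361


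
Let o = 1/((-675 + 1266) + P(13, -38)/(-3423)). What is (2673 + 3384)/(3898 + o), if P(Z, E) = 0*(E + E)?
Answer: 3579687/2303719 ≈ 1.5539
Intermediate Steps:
P(Z, E) = 0 (P(Z, E) = 0*(2*E) = 0)
o = 1/591 (o = 1/((-675 + 1266) + 0/(-3423)) = 1/(591 + 0*(-1/3423)) = 1/(591 + 0) = 1/591 ≈ 0.0016920)
(2673 + 3384)/(3898 + o) = (2673 + 3384)/(3898 + 1/591) = 6057/(2303719/591) = 6057*(591/2303719) = 3579687/2303719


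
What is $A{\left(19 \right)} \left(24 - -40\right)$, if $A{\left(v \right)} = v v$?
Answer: $23104$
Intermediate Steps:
$A{\left(v \right)} = v^{2}$
$A{\left(19 \right)} \left(24 - -40\right) = 19^{2} \left(24 - -40\right) = 361 \left(24 + 40\right) = 361 \cdot 64 = 23104$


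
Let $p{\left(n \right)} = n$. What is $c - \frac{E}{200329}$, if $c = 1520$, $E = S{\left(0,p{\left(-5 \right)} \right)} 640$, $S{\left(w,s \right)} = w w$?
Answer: $1520$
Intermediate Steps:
$S{\left(w,s \right)} = w^{2}$
$E = 0$ ($E = 0^{2} \cdot 640 = 0 \cdot 640 = 0$)
$c - \frac{E}{200329} = 1520 - \frac{0}{200329} = 1520 - 0 \cdot \frac{1}{200329} = 1520 - 0 = 1520 + 0 = 1520$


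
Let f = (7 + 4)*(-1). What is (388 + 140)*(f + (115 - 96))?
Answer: 4224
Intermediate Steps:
f = -11 (f = 11*(-1) = -11)
(388 + 140)*(f + (115 - 96)) = (388 + 140)*(-11 + (115 - 96)) = 528*(-11 + 19) = 528*8 = 4224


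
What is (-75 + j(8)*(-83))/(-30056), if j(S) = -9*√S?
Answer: 75/30056 - 747*√2/15028 ≈ -0.067801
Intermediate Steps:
(-75 + j(8)*(-83))/(-30056) = (-75 - 18*√2*(-83))/(-30056) = (-75 - 18*√2*(-83))*(-1/30056) = (-75 + 1494*√2)*(-1/30056) = 75/30056 - 747*√2/15028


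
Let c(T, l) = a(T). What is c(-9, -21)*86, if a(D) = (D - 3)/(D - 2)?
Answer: 1032/11 ≈ 93.818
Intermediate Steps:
a(D) = (-3 + D)/(-2 + D)
c(T, l) = (-3 + T)/(-2 + T)
c(-9, -21)*86 = ((-3 - 9)/(-2 - 9))*86 = (-12/(-11))*86 = -1/11*(-12)*86 = (12/11)*86 = 1032/11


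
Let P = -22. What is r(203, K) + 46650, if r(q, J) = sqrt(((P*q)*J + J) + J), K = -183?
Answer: 46650 + 12*sqrt(5673) ≈ 47554.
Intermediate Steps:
r(q, J) = sqrt(2*J - 22*J*q) (r(q, J) = sqrt(((-22*q)*J + J) + J) = sqrt((-22*J*q + J) + J) = sqrt((J - 22*J*q) + J) = sqrt(2*J - 22*J*q))
r(203, K) + 46650 = sqrt(2)*sqrt(-183*(1 - 11*203)) + 46650 = sqrt(2)*sqrt(-183*(1 - 2233)) + 46650 = sqrt(2)*sqrt(-183*(-2232)) + 46650 = sqrt(2)*sqrt(408456) + 46650 = sqrt(2)*(6*sqrt(11346)) + 46650 = 12*sqrt(5673) + 46650 = 46650 + 12*sqrt(5673)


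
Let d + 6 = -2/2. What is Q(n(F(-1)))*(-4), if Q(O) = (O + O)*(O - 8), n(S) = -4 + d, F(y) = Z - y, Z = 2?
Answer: -1672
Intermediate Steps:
d = -7 (d = -6 - 2/2 = -6 - 2*1/2 = -6 - 1 = -7)
F(y) = 2 - y
n(S) = -11 (n(S) = -4 - 7 = -11)
Q(O) = 2*O*(-8 + O) (Q(O) = (2*O)*(-8 + O) = 2*O*(-8 + O))
Q(n(F(-1)))*(-4) = (2*(-11)*(-8 - 11))*(-4) = (2*(-11)*(-19))*(-4) = 418*(-4) = -1672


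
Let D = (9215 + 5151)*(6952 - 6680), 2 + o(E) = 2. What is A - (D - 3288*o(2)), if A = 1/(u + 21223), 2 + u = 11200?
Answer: -126686743391/32421 ≈ -3.9076e+6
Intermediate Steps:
u = 11198 (u = -2 + 11200 = 11198)
o(E) = 0 (o(E) = -2 + 2 = 0)
D = 3907552 (D = 14366*272 = 3907552)
A = 1/32421 (A = 1/(11198 + 21223) = 1/32421 ≈ 3.0844e-5)
A - (D - 3288*o(2)) = 1/32421 - (3907552 - 3288*0) = 1/32421 - (3907552 + 0) = 1/32421 - 1*3907552 = 1/32421 - 3907552 = -126686743391/32421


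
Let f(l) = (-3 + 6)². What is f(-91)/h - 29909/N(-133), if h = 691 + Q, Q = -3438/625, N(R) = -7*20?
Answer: 12814909733/59981180 ≈ 213.65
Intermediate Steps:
N(R) = -140
Q = -3438/625 (Q = -3438*1/625 = -3438/625 ≈ -5.5008)
h = 428437/625 (h = 691 - 3438/625 = 428437/625 ≈ 685.50)
f(l) = 9 (f(l) = 3² = 9)
f(-91)/h - 29909/N(-133) = 9/(428437/625) - 29909/(-140) = 9*(625/428437) - 29909*(-1/140) = 5625/428437 + 29909/140 = 12814909733/59981180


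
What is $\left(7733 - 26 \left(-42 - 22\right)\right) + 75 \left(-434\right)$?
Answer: $-23153$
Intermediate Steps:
$\left(7733 - 26 \left(-42 - 22\right)\right) + 75 \left(-434\right) = \left(7733 - -1664\right) - 32550 = \left(7733 + 1664\right) - 32550 = 9397 - 32550 = -23153$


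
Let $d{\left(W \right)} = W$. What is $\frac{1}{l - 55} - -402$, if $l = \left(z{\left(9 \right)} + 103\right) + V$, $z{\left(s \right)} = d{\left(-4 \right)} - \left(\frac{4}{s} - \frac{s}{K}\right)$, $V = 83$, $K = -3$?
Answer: $\frac{447033}{1112} \approx 402.01$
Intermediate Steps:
$z{\left(s \right)} = -4 - \frac{4}{s} - \frac{s}{3}$ ($z{\left(s \right)} = -4 + \left(\frac{s}{-3} - \frac{4}{s}\right) = -4 + \left(s \left(- \frac{1}{3}\right) - \frac{4}{s}\right) = -4 - \left(\frac{4}{s} + \frac{s}{3}\right) = -4 - \frac{4}{s} - \frac{s}{3}$)
$l = \frac{1607}{9}$ ($l = \left(\left(-4 - \frac{4}{9} - 3\right) + 103\right) + 83 = \left(- \frac{67}{9} + 103\right) + 83 = \frac{860}{9} + 83 = \frac{1607}{9} \approx 178.56$)
$\frac{1}{l - 55} - -402 = \frac{1}{\frac{1607}{9} - 55} - -402 = \frac{1}{\frac{1112}{9}} + 402 = \frac{9}{1112} + 402 = \frac{447033}{1112}$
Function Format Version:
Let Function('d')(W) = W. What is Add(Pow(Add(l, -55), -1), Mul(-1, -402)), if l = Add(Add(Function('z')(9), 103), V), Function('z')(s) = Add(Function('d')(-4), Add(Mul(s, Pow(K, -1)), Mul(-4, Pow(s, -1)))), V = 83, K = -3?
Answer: Rational(447033, 1112) ≈ 402.01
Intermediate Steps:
Function('z')(s) = Add(-4, Mul(-4, Pow(s, -1)), Mul(Rational(-1, 3), s)) (Function('z')(s) = Add(-4, Add(Mul(s, Pow(-3, -1)), Mul(-4, Pow(s, -1)))) = Add(-4, Add(Mul(s, Rational(-1, 3)), Mul(-4, Pow(s, -1)))) = Add(-4, Add(Mul(Rational(-1, 3), s), Mul(-4, Pow(s, -1)))) = Add(-4, Add(Mul(-4, Pow(s, -1)), Mul(Rational(-1, 3), s))) = Add(-4, Mul(-4, Pow(s, -1)), Mul(Rational(-1, 3), s)))
l = Rational(1607, 9) (l = Add(Add(Add(-4, Mul(-4, Pow(9, -1)), Mul(Rational(-1, 3), 9)), 103), 83) = Add(Add(Add(-4, Mul(-4, Rational(1, 9)), -3), 103), 83) = Add(Add(Add(-4, Rational(-4, 9), -3), 103), 83) = Add(Add(Rational(-67, 9), 103), 83) = Add(Rational(860, 9), 83) = Rational(1607, 9) ≈ 178.56)
Add(Pow(Add(l, -55), -1), Mul(-1, -402)) = Add(Pow(Add(Rational(1607, 9), -55), -1), Mul(-1, -402)) = Add(Pow(Rational(1112, 9), -1), 402) = Add(Rational(9, 1112), 402) = Rational(447033, 1112)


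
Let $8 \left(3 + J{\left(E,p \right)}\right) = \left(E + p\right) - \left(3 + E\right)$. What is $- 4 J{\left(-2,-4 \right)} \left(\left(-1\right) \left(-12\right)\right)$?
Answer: $186$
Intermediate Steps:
$J{\left(E,p \right)} = - \frac{27}{8} + \frac{p}{8}$ ($J{\left(E,p \right)} = -3 + \frac{\left(E + p\right) - \left(3 + E\right)}{8} = -3 + \frac{-3 + p}{8} = -3 + \left(- \frac{3}{8} + \frac{p}{8}\right) = - \frac{27}{8} + \frac{p}{8}$)
$- 4 J{\left(-2,-4 \right)} \left(\left(-1\right) \left(-12\right)\right) = - 4 \left(- \frac{27}{8} + \frac{1}{8} \left(-4\right)\right) \left(\left(-1\right) \left(-12\right)\right) = - 4 \left(- \frac{27}{8} - \frac{1}{2}\right) 12 = \left(-4\right) \left(- \frac{31}{8}\right) 12 = \frac{31}{2} \cdot 12 = 186$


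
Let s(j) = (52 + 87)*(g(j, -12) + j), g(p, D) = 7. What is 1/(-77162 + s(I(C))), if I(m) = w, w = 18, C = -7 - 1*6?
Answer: -1/73687 ≈ -1.3571e-5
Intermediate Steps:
C = -13 (C = -7 - 6 = -13)
I(m) = 18
s(j) = 973 + 139*j (s(j) = (52 + 87)*(7 + j) = 139*(7 + j) = 973 + 139*j)
1/(-77162 + s(I(C))) = 1/(-77162 + (973 + 139*18)) = 1/(-77162 + (973 + 2502)) = 1/(-77162 + 3475) = 1/(-73687) = -1/73687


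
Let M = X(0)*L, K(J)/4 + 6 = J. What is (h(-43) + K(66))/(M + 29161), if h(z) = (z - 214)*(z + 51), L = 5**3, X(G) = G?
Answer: -1816/29161 ≈ -0.062275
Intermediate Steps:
L = 125
K(J) = -24 + 4*J
h(z) = (-214 + z)*(51 + z)
M = 0 (M = 0*125 = 0)
(h(-43) + K(66))/(M + 29161) = ((-10914 + (-43)**2 - 163*(-43)) + (-24 + 4*66))/(0 + 29161) = ((-10914 + 1849 + 7009) + (-24 + 264))/29161 = (-2056 + 240)*(1/29161) = -1816*1/29161 = -1816/29161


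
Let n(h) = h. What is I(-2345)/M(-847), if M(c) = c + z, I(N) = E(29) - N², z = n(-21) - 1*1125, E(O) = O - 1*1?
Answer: 5498997/1993 ≈ 2759.2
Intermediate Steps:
E(O) = -1 + O (E(O) = O - 1 = -1 + O)
z = -1146 (z = -21 - 1*1125 = -21 - 1125 = -1146)
I(N) = 28 - N² (I(N) = (-1 + 29) - N² = 28 - N²)
M(c) = -1146 + c (M(c) = c - 1146 = -1146 + c)
I(-2345)/M(-847) = (28 - 1*(-2345)²)/(-1146 - 847) = (28 - 1*5499025)/(-1993) = (28 - 5499025)*(-1/1993) = -5498997*(-1/1993) = 5498997/1993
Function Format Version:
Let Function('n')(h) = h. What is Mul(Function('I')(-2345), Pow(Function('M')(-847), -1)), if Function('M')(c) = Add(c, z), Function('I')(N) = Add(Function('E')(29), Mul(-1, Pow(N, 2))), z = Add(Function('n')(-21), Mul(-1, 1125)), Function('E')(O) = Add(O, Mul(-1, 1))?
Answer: Rational(5498997, 1993) ≈ 2759.2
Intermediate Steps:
Function('E')(O) = Add(-1, O) (Function('E')(O) = Add(O, -1) = Add(-1, O))
z = -1146 (z = Add(-21, Mul(-1, 1125)) = Add(-21, -1125) = -1146)
Function('I')(N) = Add(28, Mul(-1, Pow(N, 2))) (Function('I')(N) = Add(Add(-1, 29), Mul(-1, Pow(N, 2))) = Add(28, Mul(-1, Pow(N, 2))))
Function('M')(c) = Add(-1146, c) (Function('M')(c) = Add(c, -1146) = Add(-1146, c))
Mul(Function('I')(-2345), Pow(Function('M')(-847), -1)) = Mul(Add(28, Mul(-1, Pow(-2345, 2))), Pow(Add(-1146, -847), -1)) = Mul(Add(28, Mul(-1, 5499025)), Pow(-1993, -1)) = Mul(Add(28, -5499025), Rational(-1, 1993)) = Mul(-5498997, Rational(-1, 1993)) = Rational(5498997, 1993)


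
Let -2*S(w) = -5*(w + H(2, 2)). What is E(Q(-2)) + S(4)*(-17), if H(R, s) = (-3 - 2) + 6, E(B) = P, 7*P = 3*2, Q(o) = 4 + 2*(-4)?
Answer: -2963/14 ≈ -211.64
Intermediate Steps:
Q(o) = -4 (Q(o) = 4 - 8 = -4)
P = 6/7 (P = (3*2)/7 = (⅐)*6 = 6/7 ≈ 0.85714)
E(B) = 6/7
H(R, s) = 1 (H(R, s) = -5 + 6 = 1)
S(w) = 5/2 + 5*w/2 (S(w) = -(-5)*(w + 1)/2 = -(-5)*(1 + w)/2 = -(-5 - 5*w)/2 = 5/2 + 5*w/2)
E(Q(-2)) + S(4)*(-17) = 6/7 + (5/2 + (5/2)*4)*(-17) = 6/7 + (5/2 + 10)*(-17) = 6/7 + (25/2)*(-17) = 6/7 - 425/2 = -2963/14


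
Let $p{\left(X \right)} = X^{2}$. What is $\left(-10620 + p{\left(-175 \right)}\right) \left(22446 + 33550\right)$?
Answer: $1120199980$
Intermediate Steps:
$\left(-10620 + p{\left(-175 \right)}\right) \left(22446 + 33550\right) = \left(-10620 + \left(-175\right)^{2}\right) \left(22446 + 33550\right) = \left(-10620 + 30625\right) 55996 = 20005 \cdot 55996 = 1120199980$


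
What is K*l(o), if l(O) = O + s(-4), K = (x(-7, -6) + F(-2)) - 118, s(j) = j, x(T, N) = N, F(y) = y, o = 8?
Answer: -504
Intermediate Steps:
K = -126 (K = (-6 - 2) - 118 = -8 - 118 = -126)
l(O) = -4 + O (l(O) = O - 4 = -4 + O)
K*l(o) = -126*(-4 + 8) = -126*4 = -504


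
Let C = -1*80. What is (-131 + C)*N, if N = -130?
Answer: 27430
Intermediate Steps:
C = -80
(-131 + C)*N = (-131 - 80)*(-130) = -211*(-130) = 27430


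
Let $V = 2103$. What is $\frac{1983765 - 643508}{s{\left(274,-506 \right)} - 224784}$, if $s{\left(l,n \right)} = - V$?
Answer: $- \frac{1340257}{226887} \approx -5.9072$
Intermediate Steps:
$s{\left(l,n \right)} = -2103$ ($s{\left(l,n \right)} = \left(-1\right) 2103 = -2103$)
$\frac{1983765 - 643508}{s{\left(274,-506 \right)} - 224784} = \frac{1983765 - 643508}{-2103 - 224784} = \frac{1340257}{-226887} = 1340257 \left(- \frac{1}{226887}\right) = - \frac{1340257}{226887}$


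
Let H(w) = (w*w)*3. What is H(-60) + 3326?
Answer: 14126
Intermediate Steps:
H(w) = 3*w² (H(w) = w²*3 = 3*w²)
H(-60) + 3326 = 3*(-60)² + 3326 = 3*3600 + 3326 = 10800 + 3326 = 14126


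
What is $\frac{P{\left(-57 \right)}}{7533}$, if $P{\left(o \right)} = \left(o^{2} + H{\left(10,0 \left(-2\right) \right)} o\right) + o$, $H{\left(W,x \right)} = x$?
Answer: $\frac{1064}{2511} \approx 0.42374$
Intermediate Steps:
$P{\left(o \right)} = o + o^{2}$ ($P{\left(o \right)} = \left(o^{2} + 0 \left(-2\right) o\right) + o = \left(o^{2} + 0 o\right) + o = \left(o^{2} + 0\right) + o = o^{2} + o = o + o^{2}$)
$\frac{P{\left(-57 \right)}}{7533} = \frac{\left(-57\right) \left(1 - 57\right)}{7533} = \left(-57\right) \left(-56\right) \frac{1}{7533} = 3192 \cdot \frac{1}{7533} = \frac{1064}{2511}$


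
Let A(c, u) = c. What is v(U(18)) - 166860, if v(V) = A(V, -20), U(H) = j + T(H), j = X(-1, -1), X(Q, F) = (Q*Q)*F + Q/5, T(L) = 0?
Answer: -834306/5 ≈ -1.6686e+5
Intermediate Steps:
X(Q, F) = Q/5 + F*Q² (X(Q, F) = Q²*F + Q*(⅕) = F*Q² + Q/5 = Q/5 + F*Q²)
j = -6/5 (j = -(⅕ - 1*(-1)) = -(⅕ + 1) = -1*6/5 = -6/5 ≈ -1.2000)
U(H) = -6/5 (U(H) = -6/5 + 0 = -6/5)
v(V) = V
v(U(18)) - 166860 = -6/5 - 166860 = -834306/5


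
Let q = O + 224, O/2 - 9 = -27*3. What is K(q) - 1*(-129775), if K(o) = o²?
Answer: 136175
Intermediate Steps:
O = -144 (O = 18 + 2*(-27*3) = 18 + 2*(-81) = 18 - 162 = -144)
q = 80 (q = -144 + 224 = 80)
K(q) - 1*(-129775) = 80² - 1*(-129775) = 6400 + 129775 = 136175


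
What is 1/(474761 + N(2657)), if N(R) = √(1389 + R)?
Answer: 67823/32199714725 - 17*√14/225398003075 ≈ 2.1060e-6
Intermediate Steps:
1/(474761 + N(2657)) = 1/(474761 + √(1389 + 2657)) = 1/(474761 + √4046) = 1/(474761 + 17*√14)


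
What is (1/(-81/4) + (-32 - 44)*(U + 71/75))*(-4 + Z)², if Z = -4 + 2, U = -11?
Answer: 6188432/225 ≈ 27504.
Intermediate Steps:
Z = -2
(1/(-81/4) + (-32 - 44)*(U + 71/75))*(-4 + Z)² = (1/(-81/4) + (-32 - 44)*(-11 + 71/75))*(-4 - 2)² = (1/(-81*¼) - 76*(-11 + 71*(1/75)))*(-6)² = (1/(-81/4) - 76*(-11 + 71/75))*36 = (-4/81 - 76*(-754/75))*36 = (-4/81 + 57304/75)*36 = (1547108/2025)*36 = 6188432/225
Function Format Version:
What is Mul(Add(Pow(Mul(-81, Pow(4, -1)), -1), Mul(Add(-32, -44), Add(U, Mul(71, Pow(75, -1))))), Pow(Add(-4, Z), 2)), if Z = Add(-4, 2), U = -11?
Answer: Rational(6188432, 225) ≈ 27504.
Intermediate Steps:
Z = -2
Mul(Add(Pow(Mul(-81, Pow(4, -1)), -1), Mul(Add(-32, -44), Add(U, Mul(71, Pow(75, -1))))), Pow(Add(-4, Z), 2)) = Mul(Add(Pow(Mul(-81, Pow(4, -1)), -1), Mul(Add(-32, -44), Add(-11, Mul(71, Pow(75, -1))))), Pow(Add(-4, -2), 2)) = Mul(Add(Pow(Mul(-81, Rational(1, 4)), -1), Mul(-76, Add(-11, Mul(71, Rational(1, 75))))), Pow(-6, 2)) = Mul(Add(Pow(Rational(-81, 4), -1), Mul(-76, Add(-11, Rational(71, 75)))), 36) = Mul(Add(Rational(-4, 81), Mul(-76, Rational(-754, 75))), 36) = Mul(Add(Rational(-4, 81), Rational(57304, 75)), 36) = Mul(Rational(1547108, 2025), 36) = Rational(6188432, 225)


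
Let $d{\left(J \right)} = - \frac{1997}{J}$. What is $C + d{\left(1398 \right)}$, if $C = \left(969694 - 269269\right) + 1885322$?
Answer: $\frac{3614872309}{1398} \approx 2.5857 \cdot 10^{6}$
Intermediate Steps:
$C = 2585747$ ($C = 700425 + 1885322 = 2585747$)
$C + d{\left(1398 \right)} = 2585747 - \frac{1997}{1398} = \frac{3614872309}{1398}$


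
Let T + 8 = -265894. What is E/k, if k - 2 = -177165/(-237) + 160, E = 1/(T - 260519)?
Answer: -79/37824928113 ≈ -2.0886e-9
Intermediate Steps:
T = -265902 (T = -8 - 265894 = -265902)
E = -1/526421 (E = 1/(-265902 - 260519) = 1/(-526421) = -1/526421 ≈ -1.8996e-6)
k = 71853/79 (k = 2 + (-177165/(-237) + 160) = 2 + (-177165*(-1)/237 + 160) = 2 + (-465*(-127/79) + 160) = 2 + (59055/79 + 160) = 2 + 71695/79 = 71853/79 ≈ 909.53)
E/k = -1/(526421*71853/79) = -1/526421*79/71853 = -79/37824928113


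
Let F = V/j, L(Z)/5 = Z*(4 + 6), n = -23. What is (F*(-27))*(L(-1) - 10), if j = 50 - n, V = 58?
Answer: 93960/73 ≈ 1287.1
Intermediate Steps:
j = 73 (j = 50 - 1*(-23) = 50 + 23 = 73)
L(Z) = 50*Z (L(Z) = 5*(Z*(4 + 6)) = 5*(Z*10) = 5*(10*Z) = 50*Z)
F = 58/73 ≈ 0.79452
(F*(-27))*(L(-1) - 10) = ((58/73)*(-27))*(50*(-1) - 10) = -1566*(-50 - 10)/73 = -1566/73*(-60) = 93960/73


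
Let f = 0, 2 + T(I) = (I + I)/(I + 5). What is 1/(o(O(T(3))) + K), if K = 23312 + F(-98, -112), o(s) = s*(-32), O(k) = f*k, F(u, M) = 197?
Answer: 1/23509 ≈ 4.2537e-5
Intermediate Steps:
T(I) = -2 + 2*I/(5 + I) (T(I) = -2 + (I + I)/(I + 5) = -2 + (2*I)/(5 + I) = -2 + 2*I/(5 + I))
O(k) = 0 (O(k) = 0*k = 0)
o(s) = -32*s
K = 23509 (K = 23312 + 197 = 23509)
1/(o(O(T(3))) + K) = 1/(-32*0 + 23509) = 1/(0 + 23509) = 1/23509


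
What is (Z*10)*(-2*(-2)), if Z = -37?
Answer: -1480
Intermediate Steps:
(Z*10)*(-2*(-2)) = (-37*10)*(-2*(-2)) = -370*4 = -1480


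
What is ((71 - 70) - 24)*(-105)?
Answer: 2415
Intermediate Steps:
((71 - 70) - 24)*(-105) = (1 - 24)*(-105) = -23*(-105) = 2415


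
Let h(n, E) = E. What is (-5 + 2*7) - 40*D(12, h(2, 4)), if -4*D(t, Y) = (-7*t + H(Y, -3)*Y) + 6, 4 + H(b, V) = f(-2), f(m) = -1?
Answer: -971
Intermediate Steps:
H(b, V) = -5 (H(b, V) = -4 - 1 = -5)
D(t, Y) = -3/2 + 5*Y/4 + 7*t/4 (D(t, Y) = -((-7*t - 5*Y) + 6)/4 = -(6 - 7*t - 5*Y)/4 = -3/2 + 5*Y/4 + 7*t/4)
(-5 + 2*7) - 40*D(12, h(2, 4)) = (-5 + 2*7) - 40*(-3/2 + (5/4)*4 + (7/4)*12) = (-5 + 14) - 40*(-3/2 + 5 + 21) = 9 - 40*49/2 = 9 - 980 = -971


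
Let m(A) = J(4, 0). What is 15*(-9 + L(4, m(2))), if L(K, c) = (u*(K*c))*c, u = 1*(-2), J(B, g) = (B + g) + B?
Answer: -7815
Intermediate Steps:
J(B, g) = g + 2*B
u = -2
m(A) = 8 (m(A) = 0 + 2*4 = 0 + 8 = 8)
L(K, c) = -2*K*c² (L(K, c) = (-2*K*c)*c = -2*K*c²)
15*(-9 + L(4, m(2))) = 15*(-9 - 2*4*8²) = 15*(-9 - 2*4*64) = 15*(-9 - 512) = 15*(-521) = -7815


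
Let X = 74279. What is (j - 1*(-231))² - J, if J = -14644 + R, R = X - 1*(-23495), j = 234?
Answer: 133095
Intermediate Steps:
R = 97774 (R = 74279 - 1*(-23495) = 74279 + 23495 = 97774)
J = 83130 (J = -14644 + 97774 = 83130)
(j - 1*(-231))² - J = (234 - 1*(-231))² - 1*83130 = (234 + 231)² - 83130 = 465² - 83130 = 216225 - 83130 = 133095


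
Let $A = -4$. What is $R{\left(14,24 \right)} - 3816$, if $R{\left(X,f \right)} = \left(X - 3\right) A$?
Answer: $-3860$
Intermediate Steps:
$R{\left(X,f \right)} = 12 - 4 X$ ($R{\left(X,f \right)} = \left(X - 3\right) \left(-4\right) = \left(-3 + X\right) \left(-4\right) = 12 - 4 X$)
$R{\left(14,24 \right)} - 3816 = \left(12 - 56\right) - 3816 = -44 - 3816 = -3860$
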